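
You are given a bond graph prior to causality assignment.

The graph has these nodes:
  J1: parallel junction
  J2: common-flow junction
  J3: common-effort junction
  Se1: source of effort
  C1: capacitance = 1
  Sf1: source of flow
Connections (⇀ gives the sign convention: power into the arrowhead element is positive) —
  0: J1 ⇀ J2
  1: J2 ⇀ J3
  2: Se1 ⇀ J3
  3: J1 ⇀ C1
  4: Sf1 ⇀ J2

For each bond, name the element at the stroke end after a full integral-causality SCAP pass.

b0 stroke at J2
b1 stroke at J2
b2 stroke at J3
b3 stroke at J1
b4 stroke at Sf1

bond 2 stroke at J3  (Se1 fixes effort; stroke away)
bond 4 stroke at Sf1  (source Sf1 imposes f)
bond 0 stroke at J2  (J2 flow already set via bond 4)
bond 1 stroke at J2  (J2 flow already set via bond 4)
bond 3 stroke at J1  (only one effort-in slot at J1)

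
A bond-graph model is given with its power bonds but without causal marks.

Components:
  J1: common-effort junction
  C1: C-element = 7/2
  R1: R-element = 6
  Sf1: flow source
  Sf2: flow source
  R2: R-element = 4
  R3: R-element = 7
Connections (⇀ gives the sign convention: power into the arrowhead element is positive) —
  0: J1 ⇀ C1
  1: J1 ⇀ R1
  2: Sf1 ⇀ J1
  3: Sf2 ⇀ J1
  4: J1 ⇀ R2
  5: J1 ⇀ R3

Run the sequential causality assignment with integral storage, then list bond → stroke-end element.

b0 |J1
b1 |R1
b2 |Sf1
b3 |Sf2
b4 |R2
b5 |R3

bond 2 stroke→Sf1  (Sf1: flow source, stroke at near end)
bond 3 stroke→Sf2  (Sf2 fixes flow; stroke at Sf2)
bond 0 stroke→J1  (prefer integral on C1)
bond 1 stroke→R1  (J1 effort already set via bond 0)
bond 4 stroke→R2  (common-e at J1 fixed by 0)
bond 5 stroke→R3  (common-e at J1 fixed by 0)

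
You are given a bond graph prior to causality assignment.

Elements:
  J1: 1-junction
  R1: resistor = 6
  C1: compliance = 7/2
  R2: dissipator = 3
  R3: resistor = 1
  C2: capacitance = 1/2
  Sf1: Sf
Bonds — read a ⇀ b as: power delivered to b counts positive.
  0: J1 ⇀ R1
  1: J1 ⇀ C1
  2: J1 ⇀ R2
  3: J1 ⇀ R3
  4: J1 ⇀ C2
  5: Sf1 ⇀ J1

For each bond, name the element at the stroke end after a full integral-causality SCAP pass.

b0 stroke→J1
b1 stroke→J1
b2 stroke→J1
b3 stroke→J1
b4 stroke→J1
b5 stroke→Sf1

b5 stroke at Sf1  (Sf1 fixes flow; stroke at Sf1)
b0 stroke at J1  (J1: bond 5 brought flow, rest push out)
b1 stroke at J1  (J1 flow already set via bond 5)
b2 stroke at J1  (1-jn J1 has f-setter on 5)
b3 stroke at J1  (1-jn J1 has f-setter on 5)
b4 stroke at J1  (J1: bond 5 brought flow, rest push out)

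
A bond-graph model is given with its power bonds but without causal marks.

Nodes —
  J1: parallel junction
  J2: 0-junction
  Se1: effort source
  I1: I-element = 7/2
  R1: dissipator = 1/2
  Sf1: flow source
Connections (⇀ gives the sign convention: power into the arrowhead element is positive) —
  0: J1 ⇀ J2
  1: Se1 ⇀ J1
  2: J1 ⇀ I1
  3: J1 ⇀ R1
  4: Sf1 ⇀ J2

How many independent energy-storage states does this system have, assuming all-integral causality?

b1 stroke at J1  (source Se1 imposes e)
b4 stroke at Sf1  (Sf1 (Sf) sets flow on bond)
b0 stroke at J2  (common-e at J1 fixed by 1)
b2 stroke at I1  (J1 effort already set via bond 1)
b3 stroke at R1  (J1: bond 1 brought effort, rest push out)

1  (I1 all integral)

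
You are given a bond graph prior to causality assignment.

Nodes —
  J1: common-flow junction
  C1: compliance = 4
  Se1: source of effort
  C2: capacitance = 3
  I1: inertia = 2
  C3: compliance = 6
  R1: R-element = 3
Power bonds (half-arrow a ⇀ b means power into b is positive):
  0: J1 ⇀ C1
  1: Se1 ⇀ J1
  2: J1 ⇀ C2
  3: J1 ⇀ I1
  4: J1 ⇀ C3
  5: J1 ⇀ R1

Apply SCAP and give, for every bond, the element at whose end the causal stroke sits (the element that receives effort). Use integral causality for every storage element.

#1 |J1  (Se1: effort source, stroke at far end)
#0 |J1  (C1: C, integral causality)
#2 |J1  (C2 outputs effort q/C2)
#3 |I1  (I1 integral (f out))
#4 |J1  (1-jn J1 has f-setter on 3)
#5 |J1  (common-f at J1 fixed by 3)

#0 |J1
#1 |J1
#2 |J1
#3 |I1
#4 |J1
#5 |J1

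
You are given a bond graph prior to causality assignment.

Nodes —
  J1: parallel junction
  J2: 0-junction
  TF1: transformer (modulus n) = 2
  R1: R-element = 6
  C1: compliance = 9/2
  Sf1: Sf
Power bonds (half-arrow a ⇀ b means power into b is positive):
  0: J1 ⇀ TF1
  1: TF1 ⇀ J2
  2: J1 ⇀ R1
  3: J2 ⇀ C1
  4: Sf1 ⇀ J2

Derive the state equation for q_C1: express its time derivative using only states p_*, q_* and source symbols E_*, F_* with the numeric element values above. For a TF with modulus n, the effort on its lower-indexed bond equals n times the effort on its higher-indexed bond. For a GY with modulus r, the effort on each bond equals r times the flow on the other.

dq_C1/dt = F_Sf1 - 4*q_C1/27

#4 stroke at Sf1  (source Sf1 imposes f)
#3 stroke at J2  (C1 outputs effort q/C1)
#1 stroke at TF1  (common-e at J2 fixed by 3)
#0 stroke at J1  (TF TF1: opposite of bond 1)
#2 stroke at R1  (J1: bond 0 brought effort, rest push out)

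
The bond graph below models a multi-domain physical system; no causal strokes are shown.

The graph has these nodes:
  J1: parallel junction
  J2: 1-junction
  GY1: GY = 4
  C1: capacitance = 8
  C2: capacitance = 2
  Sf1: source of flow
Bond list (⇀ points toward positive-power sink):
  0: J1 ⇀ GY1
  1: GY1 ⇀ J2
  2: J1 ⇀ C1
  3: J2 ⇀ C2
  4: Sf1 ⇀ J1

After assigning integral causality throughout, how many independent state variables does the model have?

2  (C1, C2 all integral)

#4 |Sf1  (source Sf1 imposes f)
#2 |J1  (C1 integral (e out))
#0 |GY1  (J1 effort already set via bond 2)
#1 |GY1  (GY1: gyrator matches bond 0)
#3 |J2  (J2 flow already set via bond 1)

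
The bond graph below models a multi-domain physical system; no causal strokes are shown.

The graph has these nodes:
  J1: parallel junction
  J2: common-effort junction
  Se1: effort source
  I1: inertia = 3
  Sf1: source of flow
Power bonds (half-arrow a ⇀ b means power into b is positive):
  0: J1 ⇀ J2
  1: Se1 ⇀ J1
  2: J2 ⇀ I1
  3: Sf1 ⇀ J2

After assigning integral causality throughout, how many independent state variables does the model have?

#1 |J1  (source Se1 imposes e)
#3 |Sf1  (Sf1 (Sf) sets flow on bond)
#0 |J2  (0-jn J1 has e-setter on 1)
#2 |I1  (J2 effort already set via bond 0)

1  (I1 all integral)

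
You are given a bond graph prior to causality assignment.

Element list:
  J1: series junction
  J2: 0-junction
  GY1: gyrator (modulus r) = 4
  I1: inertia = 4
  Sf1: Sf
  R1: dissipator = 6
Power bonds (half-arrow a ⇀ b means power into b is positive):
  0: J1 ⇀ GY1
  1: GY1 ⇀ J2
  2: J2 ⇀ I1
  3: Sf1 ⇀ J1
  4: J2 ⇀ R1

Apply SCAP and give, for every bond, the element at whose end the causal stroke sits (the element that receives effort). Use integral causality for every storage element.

b0 stroke→J1
b1 stroke→J2
b2 stroke→I1
b3 stroke→Sf1
b4 stroke→R1

β3 stroke→Sf1  (source Sf1 imposes f)
β0 stroke→J1  (J1 flow already set via bond 3)
β1 stroke→J2  (GY1 both-in/both-out from 0)
β2 stroke→I1  (0-jn J2 has e-setter on 1)
β4 stroke→R1  (J2 effort already set via bond 1)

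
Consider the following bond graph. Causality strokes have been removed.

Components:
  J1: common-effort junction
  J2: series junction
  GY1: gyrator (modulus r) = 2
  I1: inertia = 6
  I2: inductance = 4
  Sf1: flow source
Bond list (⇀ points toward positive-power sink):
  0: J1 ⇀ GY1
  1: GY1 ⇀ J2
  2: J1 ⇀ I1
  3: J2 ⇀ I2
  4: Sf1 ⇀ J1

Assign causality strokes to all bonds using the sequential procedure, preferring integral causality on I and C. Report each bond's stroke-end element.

β4 stroke→Sf1  (Sf1 (Sf) sets flow on bond)
β2 stroke→I1  (I1 outputs flow p/I1)
β0 stroke→J1  (closing 0-jn rule on J1)
β1 stroke→J2  (GY1: gyrator matches bond 0)
β3 stroke→I2  (only one flow-in slot at J2)

b0 |J1
b1 |J2
b2 |I1
b3 |I2
b4 |Sf1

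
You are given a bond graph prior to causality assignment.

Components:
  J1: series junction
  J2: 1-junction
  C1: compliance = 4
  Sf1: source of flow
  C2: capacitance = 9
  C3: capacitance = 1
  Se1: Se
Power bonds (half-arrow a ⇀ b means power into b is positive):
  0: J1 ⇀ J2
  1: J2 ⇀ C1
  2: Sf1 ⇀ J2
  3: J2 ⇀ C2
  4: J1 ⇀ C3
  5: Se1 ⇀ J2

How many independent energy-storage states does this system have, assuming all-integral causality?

3  (C1, C2, C3 all integral)

β2 stroke→Sf1  (Sf1 fixes flow; stroke at Sf1)
β5 stroke→J2  (Se1: effort source, stroke at far end)
β0 stroke→J2  (common-f at J2 fixed by 2)
β1 stroke→J2  (J2 flow already set via bond 2)
β3 stroke→J2  (J2: bond 2 brought flow, rest push out)
β4 stroke→J1  (common-f at J1 fixed by 0)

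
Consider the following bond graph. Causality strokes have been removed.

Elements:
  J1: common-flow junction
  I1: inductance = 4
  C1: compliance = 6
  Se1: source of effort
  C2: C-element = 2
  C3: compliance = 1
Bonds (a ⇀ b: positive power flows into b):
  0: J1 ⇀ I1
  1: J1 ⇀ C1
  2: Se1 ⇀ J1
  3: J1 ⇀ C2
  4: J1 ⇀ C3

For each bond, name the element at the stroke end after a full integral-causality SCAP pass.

bond 2 |J1  (source Se1 imposes e)
bond 0 |I1  (I1: I, integral causality)
bond 1 |J1  (J1: bond 0 brought flow, rest push out)
bond 3 |J1  (J1 flow already set via bond 0)
bond 4 |J1  (J1: bond 0 brought flow, rest push out)

#0 stroke at I1
#1 stroke at J1
#2 stroke at J1
#3 stroke at J1
#4 stroke at J1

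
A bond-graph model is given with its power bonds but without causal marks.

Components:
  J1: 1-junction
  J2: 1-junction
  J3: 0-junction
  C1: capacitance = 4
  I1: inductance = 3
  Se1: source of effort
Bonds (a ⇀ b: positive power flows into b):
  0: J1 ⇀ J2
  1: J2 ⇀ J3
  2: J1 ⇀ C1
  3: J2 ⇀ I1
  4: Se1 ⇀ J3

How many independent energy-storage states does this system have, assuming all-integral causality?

b4 →J3  (Se1 fixes effort; stroke away)
b1 →J2  (J3: bond 4 brought effort, rest push out)
b2 →J1  (prefer integral on C1)
b0 →J2  (closing 1-jn rule on J1)
b3 →I1  (closing 1-jn rule on J2)

2  (C1, I1 all integral)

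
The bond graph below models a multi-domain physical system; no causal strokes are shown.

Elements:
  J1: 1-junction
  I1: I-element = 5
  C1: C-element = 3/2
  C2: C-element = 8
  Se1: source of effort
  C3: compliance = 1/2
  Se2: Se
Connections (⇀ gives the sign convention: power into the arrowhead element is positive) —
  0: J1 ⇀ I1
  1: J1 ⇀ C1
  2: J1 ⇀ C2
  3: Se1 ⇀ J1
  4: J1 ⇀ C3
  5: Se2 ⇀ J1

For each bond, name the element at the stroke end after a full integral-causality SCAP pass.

bond 3 stroke→J1  (Se1 (Se) sets effort on bond)
bond 5 stroke→J1  (Se2 fixes effort; stroke away)
bond 0 stroke→I1  (I1: I, integral causality)
bond 1 stroke→J1  (J1 flow already set via bond 0)
bond 2 stroke→J1  (J1: bond 0 brought flow, rest push out)
bond 4 stroke→J1  (common-f at J1 fixed by 0)

#0 →I1
#1 →J1
#2 →J1
#3 →J1
#4 →J1
#5 →J1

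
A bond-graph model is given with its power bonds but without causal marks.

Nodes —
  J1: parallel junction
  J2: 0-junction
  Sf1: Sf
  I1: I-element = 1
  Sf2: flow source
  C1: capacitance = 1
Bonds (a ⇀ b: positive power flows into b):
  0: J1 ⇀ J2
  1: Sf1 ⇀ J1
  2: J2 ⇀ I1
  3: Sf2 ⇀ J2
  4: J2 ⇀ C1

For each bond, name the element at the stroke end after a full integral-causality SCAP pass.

#1 stroke→Sf1  (source Sf1 imposes f)
#3 stroke→Sf2  (Sf2: flow source, stroke at near end)
#0 stroke→J1  (only one effort-in slot at J1)
#2 stroke→I1  (I1 integral (f out))
#4 stroke→J2  (closing 0-jn rule on J2)

β0 stroke at J1
β1 stroke at Sf1
β2 stroke at I1
β3 stroke at Sf2
β4 stroke at J2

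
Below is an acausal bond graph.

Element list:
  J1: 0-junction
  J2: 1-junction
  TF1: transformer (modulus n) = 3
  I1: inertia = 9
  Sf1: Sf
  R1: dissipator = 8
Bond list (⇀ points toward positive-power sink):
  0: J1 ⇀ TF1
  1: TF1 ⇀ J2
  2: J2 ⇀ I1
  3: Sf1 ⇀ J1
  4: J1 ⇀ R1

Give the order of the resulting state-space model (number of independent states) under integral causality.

b3 |Sf1  (Sf1 fixes flow; stroke at Sf1)
b2 |I1  (prefer integral on I1)
b1 |J2  (1-jn J2 has f-setter on 2)
b0 |TF1  (through TF1, causality passes straight; one stroke at TF1)
b4 |J1  (J1: last free bond brings effort in)

1  (I1 all integral)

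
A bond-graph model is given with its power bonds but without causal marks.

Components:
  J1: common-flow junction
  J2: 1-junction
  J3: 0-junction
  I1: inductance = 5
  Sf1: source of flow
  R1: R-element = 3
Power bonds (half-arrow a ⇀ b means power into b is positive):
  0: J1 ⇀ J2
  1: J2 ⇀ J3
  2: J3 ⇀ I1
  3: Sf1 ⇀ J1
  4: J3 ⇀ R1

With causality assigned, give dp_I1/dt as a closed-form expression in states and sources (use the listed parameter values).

b3 stroke at Sf1  (source Sf1 imposes f)
b0 stroke at J1  (common-f at J1 fixed by 3)
b1 stroke at J2  (1-jn J2 has f-setter on 0)
b2 stroke at I1  (I1: I, integral causality)
b4 stroke at J3  (J3 needs exactly one e-in)

dp_I1/dt = 3*F_Sf1 - 3*p_I1/5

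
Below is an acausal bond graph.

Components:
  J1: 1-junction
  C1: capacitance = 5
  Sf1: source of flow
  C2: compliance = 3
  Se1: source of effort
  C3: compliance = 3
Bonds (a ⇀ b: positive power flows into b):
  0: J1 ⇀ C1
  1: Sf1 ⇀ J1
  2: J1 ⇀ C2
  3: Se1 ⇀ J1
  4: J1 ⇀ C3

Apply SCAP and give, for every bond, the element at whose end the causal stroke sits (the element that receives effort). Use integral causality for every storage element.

b1 stroke→Sf1  (Sf1: flow source, stroke at near end)
b3 stroke→J1  (source Se1 imposes e)
b0 stroke→J1  (J1 flow already set via bond 1)
b2 stroke→J1  (1-jn J1 has f-setter on 1)
b4 stroke→J1  (J1: bond 1 brought flow, rest push out)

b0 →J1
b1 →Sf1
b2 →J1
b3 →J1
b4 →J1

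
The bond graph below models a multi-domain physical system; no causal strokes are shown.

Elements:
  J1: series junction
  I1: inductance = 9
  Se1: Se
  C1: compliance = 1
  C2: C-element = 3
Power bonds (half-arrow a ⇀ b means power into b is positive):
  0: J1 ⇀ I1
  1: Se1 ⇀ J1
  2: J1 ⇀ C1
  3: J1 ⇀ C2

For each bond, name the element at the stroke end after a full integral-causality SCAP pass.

b0 →I1
b1 →J1
b2 →J1
b3 →J1

β1 stroke→J1  (Se1 fixes effort; stroke away)
β0 stroke→I1  (I1: I, integral causality)
β2 stroke→J1  (1-jn J1 has f-setter on 0)
β3 stroke→J1  (J1 flow already set via bond 0)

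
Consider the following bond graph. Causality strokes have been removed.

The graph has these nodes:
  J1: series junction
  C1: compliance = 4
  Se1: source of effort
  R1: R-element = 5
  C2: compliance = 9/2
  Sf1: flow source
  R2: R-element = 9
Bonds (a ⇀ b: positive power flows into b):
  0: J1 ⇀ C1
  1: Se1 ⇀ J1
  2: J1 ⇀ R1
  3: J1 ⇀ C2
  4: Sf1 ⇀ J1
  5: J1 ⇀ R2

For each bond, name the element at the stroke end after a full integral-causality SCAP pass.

b0 stroke→J1
b1 stroke→J1
b2 stroke→J1
b3 stroke→J1
b4 stroke→Sf1
b5 stroke→J1

#1 →J1  (source Se1 imposes e)
#4 →Sf1  (Sf1: flow source, stroke at near end)
#0 →J1  (common-f at J1 fixed by 4)
#2 →J1  (common-f at J1 fixed by 4)
#3 →J1  (1-jn J1 has f-setter on 4)
#5 →J1  (J1: bond 4 brought flow, rest push out)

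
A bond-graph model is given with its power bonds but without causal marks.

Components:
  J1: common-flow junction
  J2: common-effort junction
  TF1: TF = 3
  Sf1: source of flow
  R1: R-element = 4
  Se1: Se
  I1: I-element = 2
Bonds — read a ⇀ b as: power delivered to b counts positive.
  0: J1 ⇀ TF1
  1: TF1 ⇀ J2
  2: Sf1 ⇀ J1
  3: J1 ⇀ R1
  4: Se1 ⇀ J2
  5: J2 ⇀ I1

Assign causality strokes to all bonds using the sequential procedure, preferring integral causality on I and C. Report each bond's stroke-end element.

#2 |Sf1  (Sf1: flow source, stroke at near end)
#4 |J2  (Se1 fixes effort; stroke away)
#0 |J1  (J1: bond 2 brought flow, rest push out)
#3 |J1  (common-f at J1 fixed by 2)
#1 |TF1  (common-e at J2 fixed by 4)
#5 |I1  (common-e at J2 fixed by 4)

b0 →J1
b1 →TF1
b2 →Sf1
b3 →J1
b4 →J2
b5 →I1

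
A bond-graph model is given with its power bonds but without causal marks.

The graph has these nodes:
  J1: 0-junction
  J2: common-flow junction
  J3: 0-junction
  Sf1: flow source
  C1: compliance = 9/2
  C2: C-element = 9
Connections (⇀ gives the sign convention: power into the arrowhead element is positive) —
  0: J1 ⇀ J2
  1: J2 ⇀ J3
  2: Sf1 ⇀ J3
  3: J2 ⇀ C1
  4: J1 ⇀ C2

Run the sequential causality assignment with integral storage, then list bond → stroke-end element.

bond 0 |J2
bond 1 |J3
bond 2 |Sf1
bond 3 |J2
bond 4 |J1

b2 stroke→Sf1  (Sf1: flow source, stroke at near end)
b1 stroke→J3  (only one effort-in slot at J3)
b0 stroke→J2  (J2: bond 1 brought flow, rest push out)
b3 stroke→J2  (J2: bond 1 brought flow, rest push out)
b4 stroke→J1  (J1: last free bond brings effort in)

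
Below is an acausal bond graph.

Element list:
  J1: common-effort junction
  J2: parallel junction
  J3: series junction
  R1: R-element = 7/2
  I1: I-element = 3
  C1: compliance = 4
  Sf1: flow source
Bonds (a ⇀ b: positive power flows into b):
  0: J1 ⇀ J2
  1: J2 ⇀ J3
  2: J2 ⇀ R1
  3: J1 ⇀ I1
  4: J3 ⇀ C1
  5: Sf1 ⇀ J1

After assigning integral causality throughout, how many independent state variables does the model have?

2  (C1, I1 all integral)

#5 stroke at Sf1  (source Sf1 imposes f)
#3 stroke at I1  (I1 outputs flow p/I1)
#0 stroke at J1  (J1 needs exactly one e-in)
#4 stroke at J3  (C1 outputs effort q/C1)
#1 stroke at J2  (J3: last free bond brings flow in)
#2 stroke at R1  (0-jn J2 has e-setter on 1)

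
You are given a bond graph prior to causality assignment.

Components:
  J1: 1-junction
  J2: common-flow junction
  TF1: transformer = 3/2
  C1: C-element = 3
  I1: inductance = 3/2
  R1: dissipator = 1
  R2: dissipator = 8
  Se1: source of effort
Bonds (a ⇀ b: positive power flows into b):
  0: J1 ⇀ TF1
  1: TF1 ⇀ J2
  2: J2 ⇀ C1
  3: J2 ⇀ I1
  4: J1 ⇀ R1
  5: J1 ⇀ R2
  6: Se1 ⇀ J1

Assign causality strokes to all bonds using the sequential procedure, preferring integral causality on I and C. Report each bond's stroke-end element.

#6 stroke at J1  (Se1 (Se) sets effort on bond)
#2 stroke at J2  (prefer integral on C1)
#3 stroke at I1  (I1 outputs flow p/I1)
#1 stroke at J2  (J2: bond 3 brought flow, rest push out)
#0 stroke at TF1  (TF1: transformer flips bond 1)
#4 stroke at J1  (J1: bond 0 brought flow, rest push out)
#5 stroke at J1  (J1 flow already set via bond 0)

bond 0 stroke→TF1
bond 1 stroke→J2
bond 2 stroke→J2
bond 3 stroke→I1
bond 4 stroke→J1
bond 5 stroke→J1
bond 6 stroke→J1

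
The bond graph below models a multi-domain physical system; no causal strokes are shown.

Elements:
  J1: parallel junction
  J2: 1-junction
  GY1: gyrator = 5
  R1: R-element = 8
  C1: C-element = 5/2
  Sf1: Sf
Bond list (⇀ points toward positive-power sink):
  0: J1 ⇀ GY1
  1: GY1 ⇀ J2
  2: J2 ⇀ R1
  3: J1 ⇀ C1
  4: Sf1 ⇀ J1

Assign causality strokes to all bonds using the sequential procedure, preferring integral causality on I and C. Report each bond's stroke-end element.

b0 |GY1
b1 |GY1
b2 |J2
b3 |J1
b4 |Sf1

bond 4 →Sf1  (Sf1 fixes flow; stroke at Sf1)
bond 3 →J1  (C1 integral (e out))
bond 0 →GY1  (J1: bond 3 brought effort, rest push out)
bond 1 →GY1  (GY1 both-in/both-out from 0)
bond 2 →J2  (J2: bond 1 brought flow, rest push out)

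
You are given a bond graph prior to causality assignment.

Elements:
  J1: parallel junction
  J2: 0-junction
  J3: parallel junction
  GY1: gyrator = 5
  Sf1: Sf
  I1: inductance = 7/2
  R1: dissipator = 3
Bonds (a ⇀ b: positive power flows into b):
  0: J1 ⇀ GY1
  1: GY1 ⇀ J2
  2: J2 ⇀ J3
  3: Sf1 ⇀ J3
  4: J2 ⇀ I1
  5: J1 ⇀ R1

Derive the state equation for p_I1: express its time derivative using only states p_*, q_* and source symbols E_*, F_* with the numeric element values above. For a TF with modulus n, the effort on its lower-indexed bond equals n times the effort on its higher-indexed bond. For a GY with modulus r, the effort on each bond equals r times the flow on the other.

dp_I1/dt = 25*F_Sf1/3 - 50*p_I1/21

β3 stroke→Sf1  (Sf1 (Sf) sets flow on bond)
β2 stroke→J3  (J3 needs exactly one e-in)
β4 stroke→I1  (I1 integral (f out))
β1 stroke→J2  (J2: last free bond brings effort in)
β0 stroke→J1  (GY1: gyrator matches bond 1)
β5 stroke→R1  (J1 effort already set via bond 0)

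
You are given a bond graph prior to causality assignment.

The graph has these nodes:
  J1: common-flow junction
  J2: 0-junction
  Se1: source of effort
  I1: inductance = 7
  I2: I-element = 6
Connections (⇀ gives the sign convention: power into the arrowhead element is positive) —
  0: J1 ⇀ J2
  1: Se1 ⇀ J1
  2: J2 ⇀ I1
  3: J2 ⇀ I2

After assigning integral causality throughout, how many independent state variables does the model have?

2  (I1, I2 all integral)

bond 1 →J1  (Se1 fixes effort; stroke away)
bond 0 →J2  (only one flow-in slot at J1)
bond 2 →I1  (0-jn J2 has e-setter on 0)
bond 3 →I2  (J2: bond 0 brought effort, rest push out)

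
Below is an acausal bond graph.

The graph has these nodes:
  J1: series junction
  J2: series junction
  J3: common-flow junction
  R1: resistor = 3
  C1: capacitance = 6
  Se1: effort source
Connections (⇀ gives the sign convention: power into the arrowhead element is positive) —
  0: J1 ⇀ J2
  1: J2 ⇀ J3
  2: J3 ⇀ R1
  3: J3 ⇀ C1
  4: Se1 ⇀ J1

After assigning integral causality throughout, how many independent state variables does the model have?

bond 4 |J1  (source Se1 imposes e)
bond 0 |J2  (closing 1-jn rule on J1)
bond 1 |J3  (J2: last free bond brings flow in)
bond 3 |J3  (C1: C, integral causality)
bond 2 |R1  (J3: last free bond brings flow in)

1  (C1 all integral)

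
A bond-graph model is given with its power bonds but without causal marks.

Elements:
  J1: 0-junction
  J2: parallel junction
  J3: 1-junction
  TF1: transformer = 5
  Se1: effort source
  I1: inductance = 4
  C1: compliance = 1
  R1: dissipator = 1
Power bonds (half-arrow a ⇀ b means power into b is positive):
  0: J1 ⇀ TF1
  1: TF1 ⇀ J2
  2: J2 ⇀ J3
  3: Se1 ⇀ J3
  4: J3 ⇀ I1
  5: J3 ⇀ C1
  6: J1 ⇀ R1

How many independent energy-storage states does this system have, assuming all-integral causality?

2  (C1, I1 all integral)

b3 →J3  (Se1: effort source, stroke at far end)
b4 →I1  (I1 integral (f out))
b2 →J3  (J3 flow already set via bond 4)
b5 →J3  (J3 flow already set via bond 4)
b1 →J2  (only one effort-in slot at J2)
b0 →TF1  (TF1: transformer flips bond 1)
b6 →J1  (closing 0-jn rule on J1)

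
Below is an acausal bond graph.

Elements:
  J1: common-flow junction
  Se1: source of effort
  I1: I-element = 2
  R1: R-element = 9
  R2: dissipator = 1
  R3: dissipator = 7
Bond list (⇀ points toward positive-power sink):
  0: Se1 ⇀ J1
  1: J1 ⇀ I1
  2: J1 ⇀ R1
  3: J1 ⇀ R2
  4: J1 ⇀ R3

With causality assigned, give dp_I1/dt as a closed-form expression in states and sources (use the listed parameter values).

dp_I1/dt = E_Se1 - 17*p_I1/2

β0 stroke→J1  (Se1: effort source, stroke at far end)
β1 stroke→I1  (I1 outputs flow p/I1)
β2 stroke→J1  (common-f at J1 fixed by 1)
β3 stroke→J1  (J1 flow already set via bond 1)
β4 stroke→J1  (J1: bond 1 brought flow, rest push out)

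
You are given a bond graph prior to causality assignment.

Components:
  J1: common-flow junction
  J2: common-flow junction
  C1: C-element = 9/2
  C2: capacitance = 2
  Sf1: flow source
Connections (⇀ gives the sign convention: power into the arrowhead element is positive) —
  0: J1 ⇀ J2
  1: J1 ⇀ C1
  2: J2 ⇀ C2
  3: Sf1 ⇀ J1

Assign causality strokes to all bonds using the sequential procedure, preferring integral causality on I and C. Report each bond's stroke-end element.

bond 0 stroke at J1
bond 1 stroke at J1
bond 2 stroke at J2
bond 3 stroke at Sf1

bond 3 stroke at Sf1  (source Sf1 imposes f)
bond 0 stroke at J1  (1-jn J1 has f-setter on 3)
bond 1 stroke at J1  (common-f at J1 fixed by 3)
bond 2 stroke at J2  (J2 flow already set via bond 0)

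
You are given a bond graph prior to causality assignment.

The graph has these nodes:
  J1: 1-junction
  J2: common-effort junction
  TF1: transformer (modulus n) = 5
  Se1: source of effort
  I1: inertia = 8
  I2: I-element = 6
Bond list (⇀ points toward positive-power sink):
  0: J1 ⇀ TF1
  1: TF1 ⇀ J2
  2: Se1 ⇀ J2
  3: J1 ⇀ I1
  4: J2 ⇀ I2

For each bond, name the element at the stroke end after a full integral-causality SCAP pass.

b2 stroke→J2  (Se1 (Se) sets effort on bond)
b1 stroke→TF1  (0-jn J2 has e-setter on 2)
b4 stroke→I2  (J2: bond 2 brought effort, rest push out)
b0 stroke→J1  (through TF1, causality passes straight; one stroke at TF1)
b3 stroke→I1  (closing 1-jn rule on J1)

β0 stroke→J1
β1 stroke→TF1
β2 stroke→J2
β3 stroke→I1
β4 stroke→I2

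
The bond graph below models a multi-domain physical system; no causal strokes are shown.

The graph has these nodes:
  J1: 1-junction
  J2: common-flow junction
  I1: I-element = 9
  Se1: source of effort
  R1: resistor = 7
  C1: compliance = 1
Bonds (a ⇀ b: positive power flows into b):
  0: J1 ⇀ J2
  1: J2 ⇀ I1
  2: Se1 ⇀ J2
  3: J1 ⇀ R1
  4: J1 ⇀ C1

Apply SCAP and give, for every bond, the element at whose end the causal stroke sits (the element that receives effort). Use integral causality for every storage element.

#0 |J2
#1 |I1
#2 |J2
#3 |J1
#4 |J1

b2 stroke at J2  (Se1 fixes effort; stroke away)
b1 stroke at I1  (I1 integral (f out))
b0 stroke at J2  (common-f at J2 fixed by 1)
b3 stroke at J1  (J1 flow already set via bond 0)
b4 stroke at J1  (J1 flow already set via bond 0)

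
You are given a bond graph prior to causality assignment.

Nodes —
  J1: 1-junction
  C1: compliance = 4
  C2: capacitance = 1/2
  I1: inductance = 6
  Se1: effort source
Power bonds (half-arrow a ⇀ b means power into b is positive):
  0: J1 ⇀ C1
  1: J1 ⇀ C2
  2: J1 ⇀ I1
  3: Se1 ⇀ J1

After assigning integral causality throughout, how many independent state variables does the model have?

#3 stroke at J1  (source Se1 imposes e)
#0 stroke at J1  (C1: C, integral causality)
#1 stroke at J1  (C2 integral (e out))
#2 stroke at I1  (only one flow-in slot at J1)

3  (C1, C2, I1 all integral)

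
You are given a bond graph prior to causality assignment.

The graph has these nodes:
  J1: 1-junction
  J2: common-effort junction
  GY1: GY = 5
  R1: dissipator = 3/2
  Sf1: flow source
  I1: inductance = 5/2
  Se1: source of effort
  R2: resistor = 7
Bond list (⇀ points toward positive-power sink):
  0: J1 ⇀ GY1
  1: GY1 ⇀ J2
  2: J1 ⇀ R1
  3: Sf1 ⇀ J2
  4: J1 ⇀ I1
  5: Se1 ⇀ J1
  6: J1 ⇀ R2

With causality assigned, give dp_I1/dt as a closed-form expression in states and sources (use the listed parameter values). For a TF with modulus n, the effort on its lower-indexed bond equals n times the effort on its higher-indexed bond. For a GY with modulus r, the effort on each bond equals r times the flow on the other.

dp_I1/dt = E_Se1 + 5*F_Sf1 - 17*p_I1/5

b3 →Sf1  (Sf1 (Sf) sets flow on bond)
b5 →J1  (source Se1 imposes e)
b1 →J2  (only one effort-in slot at J2)
b0 →J1  (GY1: gyrator matches bond 1)
b4 →I1  (I1 integral (f out))
b2 →J1  (J1: bond 4 brought flow, rest push out)
b6 →J1  (common-f at J1 fixed by 4)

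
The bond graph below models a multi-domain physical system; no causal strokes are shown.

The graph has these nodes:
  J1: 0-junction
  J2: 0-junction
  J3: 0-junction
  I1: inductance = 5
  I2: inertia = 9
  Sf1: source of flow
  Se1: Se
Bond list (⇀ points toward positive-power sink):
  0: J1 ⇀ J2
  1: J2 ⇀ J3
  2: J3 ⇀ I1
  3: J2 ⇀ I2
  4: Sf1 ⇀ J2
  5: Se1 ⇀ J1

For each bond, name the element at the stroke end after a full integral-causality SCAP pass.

β0 |J2
β1 |J3
β2 |I1
β3 |I2
β4 |Sf1
β5 |J1

bond 4 stroke at Sf1  (Sf1: flow source, stroke at near end)
bond 5 stroke at J1  (Se1 (Se) sets effort on bond)
bond 0 stroke at J2  (0-jn J1 has e-setter on 5)
bond 1 stroke at J3  (J2 effort already set via bond 0)
bond 3 stroke at I2  (common-e at J2 fixed by 0)
bond 2 stroke at I1  (J3 effort already set via bond 1)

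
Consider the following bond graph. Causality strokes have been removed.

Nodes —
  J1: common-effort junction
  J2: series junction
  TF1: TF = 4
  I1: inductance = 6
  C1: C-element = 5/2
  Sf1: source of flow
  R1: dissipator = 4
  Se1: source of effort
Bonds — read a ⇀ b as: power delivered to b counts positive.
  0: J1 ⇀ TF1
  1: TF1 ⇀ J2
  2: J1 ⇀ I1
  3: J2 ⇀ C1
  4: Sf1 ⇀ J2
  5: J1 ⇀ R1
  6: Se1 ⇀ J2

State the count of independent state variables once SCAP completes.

2  (C1, I1 all integral)

#4 stroke at Sf1  (source Sf1 imposes f)
#6 stroke at J2  (Se1 fixes effort; stroke away)
#1 stroke at J2  (common-f at J2 fixed by 4)
#3 stroke at J2  (1-jn J2 has f-setter on 4)
#0 stroke at TF1  (TF1: transformer flips bond 1)
#2 stroke at I1  (prefer integral on I1)
#5 stroke at J1  (only one effort-in slot at J1)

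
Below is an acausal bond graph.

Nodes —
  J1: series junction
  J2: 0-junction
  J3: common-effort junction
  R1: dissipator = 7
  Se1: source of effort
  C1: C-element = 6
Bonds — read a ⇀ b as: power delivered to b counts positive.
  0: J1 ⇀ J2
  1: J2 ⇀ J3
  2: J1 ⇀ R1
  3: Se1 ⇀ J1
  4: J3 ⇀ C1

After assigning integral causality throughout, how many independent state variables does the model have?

b3 |J1  (source Se1 imposes e)
b4 |J3  (C1 integral (e out))
b1 |J2  (J3 effort already set via bond 4)
b0 |J1  (0-jn J2 has e-setter on 1)
b2 |R1  (closing 1-jn rule on J1)

1  (C1 all integral)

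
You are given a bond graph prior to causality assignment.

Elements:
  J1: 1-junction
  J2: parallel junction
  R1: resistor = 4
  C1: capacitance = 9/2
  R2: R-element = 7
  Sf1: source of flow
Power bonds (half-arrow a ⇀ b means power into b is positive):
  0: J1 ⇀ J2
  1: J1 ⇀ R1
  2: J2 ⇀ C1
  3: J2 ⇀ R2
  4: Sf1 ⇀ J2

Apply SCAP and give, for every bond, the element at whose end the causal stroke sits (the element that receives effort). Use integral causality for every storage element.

b0 |J1
b1 |R1
b2 |J2
b3 |R2
b4 |Sf1

β4 stroke→Sf1  (Sf1 (Sf) sets flow on bond)
β2 stroke→J2  (C1 integral (e out))
β0 stroke→J1  (common-e at J2 fixed by 2)
β3 stroke→R2  (J2 effort already set via bond 2)
β1 stroke→R1  (J1: last free bond brings flow in)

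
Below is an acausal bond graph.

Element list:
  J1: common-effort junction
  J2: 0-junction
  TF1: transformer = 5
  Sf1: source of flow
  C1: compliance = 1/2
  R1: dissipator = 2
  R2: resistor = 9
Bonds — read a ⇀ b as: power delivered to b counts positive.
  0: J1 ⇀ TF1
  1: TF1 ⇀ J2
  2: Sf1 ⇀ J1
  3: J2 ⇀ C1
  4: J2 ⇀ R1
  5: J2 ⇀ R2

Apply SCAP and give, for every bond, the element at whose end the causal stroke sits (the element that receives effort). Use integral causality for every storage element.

#2 stroke→Sf1  (source Sf1 imposes f)
#0 stroke→J1  (J1 needs exactly one e-in)
#1 stroke→TF1  (TF1: transformer flips bond 0)
#3 stroke→J2  (C1 integral (e out))
#4 stroke→R1  (J2: bond 3 brought effort, rest push out)
#5 stroke→R2  (J2: bond 3 brought effort, rest push out)

#0 stroke at J1
#1 stroke at TF1
#2 stroke at Sf1
#3 stroke at J2
#4 stroke at R1
#5 stroke at R2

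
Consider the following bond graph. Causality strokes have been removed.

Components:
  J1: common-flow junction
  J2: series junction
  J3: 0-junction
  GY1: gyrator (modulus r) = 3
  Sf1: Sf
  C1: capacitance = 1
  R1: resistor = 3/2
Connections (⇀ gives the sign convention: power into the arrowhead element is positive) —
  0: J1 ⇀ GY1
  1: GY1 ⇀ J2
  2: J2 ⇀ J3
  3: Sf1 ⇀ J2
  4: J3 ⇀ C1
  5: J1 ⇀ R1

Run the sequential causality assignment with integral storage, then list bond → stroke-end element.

bond 3 stroke→Sf1  (source Sf1 imposes f)
bond 1 stroke→J2  (1-jn J2 has f-setter on 3)
bond 2 stroke→J2  (J2: bond 3 brought flow, rest push out)
bond 4 stroke→J3  (J3: last free bond brings effort in)
bond 0 stroke→J1  (through GY1, causality inverts; strokes same side of GY1)
bond 5 stroke→R1  (J1 needs exactly one f-in)

bond 0 |J1
bond 1 |J2
bond 2 |J2
bond 3 |Sf1
bond 4 |J3
bond 5 |R1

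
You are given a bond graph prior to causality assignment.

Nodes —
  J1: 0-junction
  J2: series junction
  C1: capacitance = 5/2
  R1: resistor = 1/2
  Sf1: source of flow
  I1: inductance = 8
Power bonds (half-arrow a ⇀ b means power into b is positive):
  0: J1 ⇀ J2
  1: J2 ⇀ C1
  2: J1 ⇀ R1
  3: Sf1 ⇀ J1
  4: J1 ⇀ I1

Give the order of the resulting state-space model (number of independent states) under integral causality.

β3 →Sf1  (Sf1 (Sf) sets flow on bond)
β1 →J2  (prefer integral on C1)
β0 →J1  (J2 needs exactly one f-in)
β2 →R1  (common-e at J1 fixed by 0)
β4 →I1  (0-jn J1 has e-setter on 0)

2  (C1, I1 all integral)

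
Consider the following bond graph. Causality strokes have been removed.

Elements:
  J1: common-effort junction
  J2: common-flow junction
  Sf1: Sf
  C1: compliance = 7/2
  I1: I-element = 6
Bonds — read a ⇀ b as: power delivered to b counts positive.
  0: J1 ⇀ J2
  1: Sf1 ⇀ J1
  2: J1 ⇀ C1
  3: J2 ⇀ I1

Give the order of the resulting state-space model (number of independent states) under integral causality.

#1 →Sf1  (Sf1: flow source, stroke at near end)
#2 →J1  (prefer integral on C1)
#0 →J2  (common-e at J1 fixed by 2)
#3 →I1  (only one flow-in slot at J2)

2  (C1, I1 all integral)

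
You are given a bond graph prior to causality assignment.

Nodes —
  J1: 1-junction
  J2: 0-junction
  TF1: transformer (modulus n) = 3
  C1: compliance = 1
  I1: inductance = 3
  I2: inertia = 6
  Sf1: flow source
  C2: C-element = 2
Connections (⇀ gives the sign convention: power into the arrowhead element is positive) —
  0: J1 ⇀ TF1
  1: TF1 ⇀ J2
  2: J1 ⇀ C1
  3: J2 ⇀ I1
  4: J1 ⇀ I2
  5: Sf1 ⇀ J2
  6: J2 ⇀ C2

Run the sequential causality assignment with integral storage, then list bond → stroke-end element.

bond 5 →Sf1  (Sf1 (Sf) sets flow on bond)
bond 2 →J1  (prefer integral on C1)
bond 3 →I1  (I1 integral (f out))
bond 4 →I2  (prefer integral on I2)
bond 0 →J1  (J1: bond 4 brought flow, rest push out)
bond 1 →TF1  (TF TF1: opposite of bond 0)
bond 6 →J2  (only one effort-in slot at J2)

bond 0 |J1
bond 1 |TF1
bond 2 |J1
bond 3 |I1
bond 4 |I2
bond 5 |Sf1
bond 6 |J2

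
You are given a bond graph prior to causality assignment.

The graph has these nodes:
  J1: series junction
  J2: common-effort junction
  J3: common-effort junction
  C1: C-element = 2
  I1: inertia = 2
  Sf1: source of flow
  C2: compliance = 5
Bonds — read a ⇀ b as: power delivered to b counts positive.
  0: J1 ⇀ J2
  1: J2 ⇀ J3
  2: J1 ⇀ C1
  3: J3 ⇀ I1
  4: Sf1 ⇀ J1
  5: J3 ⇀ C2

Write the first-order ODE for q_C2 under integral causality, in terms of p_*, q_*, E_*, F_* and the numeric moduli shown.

#4 |Sf1  (Sf1 fixes flow; stroke at Sf1)
#0 |J1  (common-f at J1 fixed by 4)
#2 |J1  (J1: bond 4 brought flow, rest push out)
#1 |J2  (closing 0-jn rule on J2)
#3 |I1  (prefer integral on I1)
#5 |J3  (closing 0-jn rule on J3)

dq_C2/dt = F_Sf1 - p_I1/2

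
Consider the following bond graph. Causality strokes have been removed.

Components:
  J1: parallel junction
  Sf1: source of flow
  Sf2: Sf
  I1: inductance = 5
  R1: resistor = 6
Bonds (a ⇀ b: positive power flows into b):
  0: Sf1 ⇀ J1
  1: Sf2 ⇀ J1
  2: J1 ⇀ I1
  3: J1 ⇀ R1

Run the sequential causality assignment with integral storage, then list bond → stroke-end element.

β0 |Sf1
β1 |Sf2
β2 |I1
β3 |J1

b0 |Sf1  (Sf1: flow source, stroke at near end)
b1 |Sf2  (Sf2 (Sf) sets flow on bond)
b2 |I1  (I1 integral (f out))
b3 |J1  (closing 0-jn rule on J1)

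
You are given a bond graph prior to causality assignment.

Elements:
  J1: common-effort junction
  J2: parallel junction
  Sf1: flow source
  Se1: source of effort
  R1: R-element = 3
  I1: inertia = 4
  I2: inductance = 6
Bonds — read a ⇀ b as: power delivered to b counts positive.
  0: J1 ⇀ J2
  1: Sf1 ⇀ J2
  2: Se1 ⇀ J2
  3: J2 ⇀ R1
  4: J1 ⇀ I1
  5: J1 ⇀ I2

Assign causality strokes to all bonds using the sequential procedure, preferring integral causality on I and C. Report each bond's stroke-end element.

β1 stroke→Sf1  (Sf1 fixes flow; stroke at Sf1)
β2 stroke→J2  (source Se1 imposes e)
β0 stroke→J1  (J2 effort already set via bond 2)
β3 stroke→R1  (J2 effort already set via bond 2)
β4 stroke→I1  (common-e at J1 fixed by 0)
β5 stroke→I2  (0-jn J1 has e-setter on 0)

β0 stroke→J1
β1 stroke→Sf1
β2 stroke→J2
β3 stroke→R1
β4 stroke→I1
β5 stroke→I2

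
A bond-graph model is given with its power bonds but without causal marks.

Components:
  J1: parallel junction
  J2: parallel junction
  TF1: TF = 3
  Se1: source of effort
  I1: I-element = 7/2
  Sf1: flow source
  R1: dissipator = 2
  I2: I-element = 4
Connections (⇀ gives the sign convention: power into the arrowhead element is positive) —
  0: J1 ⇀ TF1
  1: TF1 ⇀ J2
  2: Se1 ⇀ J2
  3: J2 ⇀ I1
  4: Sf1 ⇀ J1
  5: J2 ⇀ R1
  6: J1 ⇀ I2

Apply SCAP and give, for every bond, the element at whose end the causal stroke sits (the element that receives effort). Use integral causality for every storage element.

bond 0 stroke→J1
bond 1 stroke→TF1
bond 2 stroke→J2
bond 3 stroke→I1
bond 4 stroke→Sf1
bond 5 stroke→R1
bond 6 stroke→I2

#2 →J2  (Se1 (Se) sets effort on bond)
#4 →Sf1  (Sf1 fixes flow; stroke at Sf1)
#1 →TF1  (common-e at J2 fixed by 2)
#3 →I1  (J2 effort already set via bond 2)
#5 →R1  (J2 effort already set via bond 2)
#0 →J1  (through TF1, causality passes straight; one stroke at TF1)
#6 →I2  (0-jn J1 has e-setter on 0)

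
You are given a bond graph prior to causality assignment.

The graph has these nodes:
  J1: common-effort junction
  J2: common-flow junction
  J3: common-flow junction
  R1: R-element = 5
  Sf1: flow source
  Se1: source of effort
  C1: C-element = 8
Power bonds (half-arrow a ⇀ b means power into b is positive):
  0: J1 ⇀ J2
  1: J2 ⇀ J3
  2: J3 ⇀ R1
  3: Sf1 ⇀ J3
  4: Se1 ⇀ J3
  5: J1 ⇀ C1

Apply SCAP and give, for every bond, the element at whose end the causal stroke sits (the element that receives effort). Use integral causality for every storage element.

#3 stroke→Sf1  (Sf1: flow source, stroke at near end)
#4 stroke→J3  (Se1: effort source, stroke at far end)
#1 stroke→J3  (common-f at J3 fixed by 3)
#2 stroke→J3  (J3 flow already set via bond 3)
#0 stroke→J2  (J2: bond 1 brought flow, rest push out)
#5 stroke→J1  (J1: last free bond brings effort in)

bond 0 stroke→J2
bond 1 stroke→J3
bond 2 stroke→J3
bond 3 stroke→Sf1
bond 4 stroke→J3
bond 5 stroke→J1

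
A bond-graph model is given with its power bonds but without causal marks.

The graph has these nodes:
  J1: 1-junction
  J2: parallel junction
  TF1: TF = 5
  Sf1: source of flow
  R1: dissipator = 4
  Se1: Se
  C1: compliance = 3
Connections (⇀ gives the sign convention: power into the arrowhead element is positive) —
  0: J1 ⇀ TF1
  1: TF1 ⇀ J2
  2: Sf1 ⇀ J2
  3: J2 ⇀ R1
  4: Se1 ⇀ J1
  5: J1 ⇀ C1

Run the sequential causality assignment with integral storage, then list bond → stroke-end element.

bond 0 stroke→TF1
bond 1 stroke→J2
bond 2 stroke→Sf1
bond 3 stroke→R1
bond 4 stroke→J1
bond 5 stroke→J1

β2 |Sf1  (source Sf1 imposes f)
β4 |J1  (source Se1 imposes e)
β5 |J1  (C1 integral (e out))
β0 |TF1  (only one flow-in slot at J1)
β1 |J2  (TF1: transformer flips bond 0)
β3 |R1  (0-jn J2 has e-setter on 1)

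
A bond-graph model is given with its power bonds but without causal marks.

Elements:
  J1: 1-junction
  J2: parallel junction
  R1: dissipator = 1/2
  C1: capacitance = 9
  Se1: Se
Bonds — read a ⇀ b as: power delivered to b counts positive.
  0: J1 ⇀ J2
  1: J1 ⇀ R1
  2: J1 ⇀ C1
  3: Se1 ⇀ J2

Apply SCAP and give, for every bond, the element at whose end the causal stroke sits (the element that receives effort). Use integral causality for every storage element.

#0 stroke at J1
#1 stroke at R1
#2 stroke at J1
#3 stroke at J2

b3 stroke at J2  (source Se1 imposes e)
b0 stroke at J1  (J2 effort already set via bond 3)
b2 stroke at J1  (C1: C, integral causality)
b1 stroke at R1  (J1 needs exactly one f-in)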